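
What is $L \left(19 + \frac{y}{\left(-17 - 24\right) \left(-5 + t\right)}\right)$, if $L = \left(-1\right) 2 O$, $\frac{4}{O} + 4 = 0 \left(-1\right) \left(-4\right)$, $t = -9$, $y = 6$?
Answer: $\frac{10912}{287} \approx 38.021$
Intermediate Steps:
$O = -1$ ($O = \frac{4}{-4 + 0 \left(-1\right) \left(-4\right)} = \frac{4}{-4 + 0 \left(-4\right)} = \frac{4}{-4 + 0} = \frac{4}{-4} = 4 \left(- \frac{1}{4}\right) = -1$)
$L = 2$ ($L = \left(-1\right) 2 \left(-1\right) = \left(-2\right) \left(-1\right) = 2$)
$L \left(19 + \frac{y}{\left(-17 - 24\right) \left(-5 + t\right)}\right) = 2 \left(19 + \frac{6}{\left(-17 - 24\right) \left(-5 - 9\right)}\right) = 2 \left(19 + \frac{6}{\left(-41\right) \left(-14\right)}\right) = 2 \left(19 + \frac{6}{574}\right) = 2 \left(19 + 6 \cdot \frac{1}{574}\right) = 2 \left(19 + \frac{3}{287}\right) = 2 \cdot \frac{5456}{287} = \frac{10912}{287}$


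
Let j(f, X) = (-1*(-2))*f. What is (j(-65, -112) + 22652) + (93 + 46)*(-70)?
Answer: 12792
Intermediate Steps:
j(f, X) = 2*f
(j(-65, -112) + 22652) + (93 + 46)*(-70) = (2*(-65) + 22652) + (93 + 46)*(-70) = (-130 + 22652) + 139*(-70) = 22522 - 9730 = 12792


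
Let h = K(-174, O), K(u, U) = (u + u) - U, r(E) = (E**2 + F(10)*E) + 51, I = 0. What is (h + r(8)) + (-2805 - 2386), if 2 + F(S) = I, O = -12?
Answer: -5428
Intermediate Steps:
F(S) = -2 (F(S) = -2 + 0 = -2)
r(E) = 51 + E**2 - 2*E (r(E) = (E**2 - 2*E) + 51 = 51 + E**2 - 2*E)
K(u, U) = -U + 2*u (K(u, U) = 2*u - U = -U + 2*u)
h = -336 (h = -1*(-12) + 2*(-174) = 12 - 348 = -336)
(h + r(8)) + (-2805 - 2386) = (-336 + (51 + 8**2 - 2*8)) + (-2805 - 2386) = (-336 + (51 + 64 - 16)) - 5191 = (-336 + 99) - 5191 = -237 - 5191 = -5428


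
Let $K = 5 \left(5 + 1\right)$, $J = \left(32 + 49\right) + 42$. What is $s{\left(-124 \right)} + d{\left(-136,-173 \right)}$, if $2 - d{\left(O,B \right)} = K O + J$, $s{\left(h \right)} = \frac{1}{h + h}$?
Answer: $\frac{981831}{248} \approx 3959.0$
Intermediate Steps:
$s{\left(h \right)} = \frac{1}{2 h}$
$J = 123$ ($J = 81 + 42 = 123$)
$K = 30$ ($K = 5 \cdot 6 = 30$)
$d{\left(O,B \right)} = -121 - 30 O$ ($d{\left(O,B \right)} = 2 - \left(30 O + 123\right) = 2 - \left(123 + 30 O\right) = -121 - 30 O$)
$s{\left(-124 \right)} + d{\left(-136,-173 \right)} = \frac{1}{2 \left(-124\right)} - -3959 = \frac{1}{2} \left(- \frac{1}{124}\right) + \left(-121 + 4080\right) = - \frac{1}{248} + 3959 = \frac{981831}{248}$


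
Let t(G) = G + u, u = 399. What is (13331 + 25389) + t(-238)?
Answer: 38881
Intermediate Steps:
t(G) = 399 + G (t(G) = G + 399 = 399 + G)
(13331 + 25389) + t(-238) = (13331 + 25389) + (399 - 238) = 38720 + 161 = 38881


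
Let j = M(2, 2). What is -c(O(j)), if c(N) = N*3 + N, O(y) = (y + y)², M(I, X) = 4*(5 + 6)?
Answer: -30976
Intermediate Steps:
M(I, X) = 44 (M(I, X) = 4*11 = 44)
j = 44
O(y) = 4*y² (O(y) = (2*y)² = 4*y²)
c(N) = 4*N (c(N) = 3*N + N = 4*N)
-c(O(j)) = -4*4*44² = -4*4*1936 = -4*7744 = -1*30976 = -30976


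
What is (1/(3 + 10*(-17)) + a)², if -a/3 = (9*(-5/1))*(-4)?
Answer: 8132612761/27889 ≈ 2.9161e+5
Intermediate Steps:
a = -540 (a = -3*9*(-5/1)*(-4) = -3*9*(-5*1)*(-4) = -3*9*(-5)*(-4) = -(-135)*(-4) = -3*180 = -540)
(1/(3 + 10*(-17)) + a)² = (1/(3 + 10*(-17)) - 540)² = (1/(3 - 170) - 540)² = (1/(-167) - 540)² = (-1/167 - 540)² = (-90181/167)² = 8132612761/27889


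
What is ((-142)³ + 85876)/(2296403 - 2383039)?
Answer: 63123/1969 ≈ 32.058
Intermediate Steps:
((-142)³ + 85876)/(2296403 - 2383039) = (-2863288 + 85876)/(-86636) = -2777412*(-1/86636) = 63123/1969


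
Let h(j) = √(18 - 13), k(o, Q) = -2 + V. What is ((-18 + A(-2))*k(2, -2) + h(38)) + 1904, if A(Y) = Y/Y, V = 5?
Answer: 1853 + √5 ≈ 1855.2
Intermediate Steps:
k(o, Q) = 3 (k(o, Q) = -2 + 5 = 3)
A(Y) = 1
h(j) = √5
((-18 + A(-2))*k(2, -2) + h(38)) + 1904 = ((-18 + 1)*3 + √5) + 1904 = (-17*3 + √5) + 1904 = (-51 + √5) + 1904 = 1853 + √5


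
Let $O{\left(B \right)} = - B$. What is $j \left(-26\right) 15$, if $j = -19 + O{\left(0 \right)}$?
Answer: $7410$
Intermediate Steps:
$j = -19$ ($j = -19 - 0 = -19 + 0 = -19$)
$j \left(-26\right) 15 = \left(-19\right) \left(-26\right) 15 = 494 \cdot 15 = 7410$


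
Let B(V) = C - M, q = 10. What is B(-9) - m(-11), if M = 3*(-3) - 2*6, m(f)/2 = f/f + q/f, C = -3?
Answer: 196/11 ≈ 17.818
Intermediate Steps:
m(f) = 2 + 20/f (m(f) = 2*(f/f + 10/f) = 2*(1 + 10/f) = 2 + 20/f)
M = -21 (M = -9 - 12 = -21)
B(V) = 18 (B(V) = -3 - 1*(-21) = -3 + 21 = 18)
B(-9) - m(-11) = 18 - (2 + 20/(-11)) = 18 - (2 + 20*(-1/11)) = 18 - (2 - 20/11) = 18 - 1*2/11 = 18 - 2/11 = 196/11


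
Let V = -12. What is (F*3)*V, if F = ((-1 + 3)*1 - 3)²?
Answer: -36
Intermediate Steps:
F = 1 (F = (2*1 - 3)² = (2 - 3)² = (-1)² = 1)
(F*3)*V = (1*3)*(-12) = 3*(-12) = -36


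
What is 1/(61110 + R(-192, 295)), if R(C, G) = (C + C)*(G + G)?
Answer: -1/165450 ≈ -6.0441e-6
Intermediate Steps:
R(C, G) = 4*C*G (R(C, G) = (2*C)*(2*G) = 4*C*G)
1/(61110 + R(-192, 295)) = 1/(61110 + 4*(-192)*295) = 1/(61110 - 226560) = 1/(-165450) = -1/165450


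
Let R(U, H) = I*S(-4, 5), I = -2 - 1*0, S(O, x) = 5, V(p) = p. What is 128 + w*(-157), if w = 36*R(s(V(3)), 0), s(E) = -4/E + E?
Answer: 56648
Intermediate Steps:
I = -2 (I = -2 + 0 = -2)
s(E) = E - 4/E
R(U, H) = -10 (R(U, H) = -2*5 = -10)
w = -360 (w = 36*(-10) = -360)
128 + w*(-157) = 128 - 360*(-157) = 128 + 56520 = 56648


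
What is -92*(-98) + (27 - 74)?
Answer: 8969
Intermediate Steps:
-92*(-98) + (27 - 74) = 9016 - 47 = 8969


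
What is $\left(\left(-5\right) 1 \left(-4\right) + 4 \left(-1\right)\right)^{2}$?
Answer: $256$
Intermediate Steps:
$\left(\left(-5\right) 1 \left(-4\right) + 4 \left(-1\right)\right)^{2} = \left(\left(-5\right) \left(-4\right) - 4\right)^{2} = \left(20 - 4\right)^{2} = 16^{2} = 256$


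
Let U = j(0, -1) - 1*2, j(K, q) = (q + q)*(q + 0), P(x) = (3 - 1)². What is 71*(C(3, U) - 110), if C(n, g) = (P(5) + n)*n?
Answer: -6319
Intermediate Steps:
P(x) = 4 (P(x) = 2² = 4)
j(K, q) = 2*q² (j(K, q) = (2*q)*q = 2*q²)
U = 0 (U = 2*(-1)² - 1*2 = 2*1 - 2 = 2 - 2 = 0)
C(n, g) = n*(4 + n) (C(n, g) = (4 + n)*n = n*(4 + n))
71*(C(3, U) - 110) = 71*(3*(4 + 3) - 110) = 71*(3*7 - 110) = 71*(21 - 110) = 71*(-89) = -6319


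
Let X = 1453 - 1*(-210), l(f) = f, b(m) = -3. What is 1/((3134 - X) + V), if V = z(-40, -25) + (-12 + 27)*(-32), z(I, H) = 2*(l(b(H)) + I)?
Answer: 1/905 ≈ 0.0011050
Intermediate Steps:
X = 1663 (X = 1453 + 210 = 1663)
z(I, H) = -6 + 2*I (z(I, H) = 2*(-3 + I) = -6 + 2*I)
V = -566 (V = (-6 + 2*(-40)) + (-12 + 27)*(-32) = (-6 - 80) + 15*(-32) = -86 - 480 = -566)
1/((3134 - X) + V) = 1/((3134 - 1*1663) - 566) = 1/((3134 - 1663) - 566) = 1/(1471 - 566) = 1/905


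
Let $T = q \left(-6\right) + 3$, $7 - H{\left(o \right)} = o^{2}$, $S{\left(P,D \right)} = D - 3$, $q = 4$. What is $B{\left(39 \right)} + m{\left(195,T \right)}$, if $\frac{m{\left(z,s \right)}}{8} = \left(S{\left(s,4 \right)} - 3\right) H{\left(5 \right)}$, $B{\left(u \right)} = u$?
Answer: $327$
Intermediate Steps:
$S{\left(P,D \right)} = -3 + D$
$H{\left(o \right)} = 7 - o^{2}$
$T = -21$ ($T = 4 \left(-6\right) + 3 = -24 + 3 = -21$)
$m{\left(z,s \right)} = 288$ ($m{\left(z,s \right)} = 8 \left(\left(-3 + 4\right) - 3\right) \left(7 - 5^{2}\right) = 8 \left(1 - 3\right) \left(7 - 25\right) = 8 \left(- 2 \left(7 - 25\right)\right) = 8 \left(\left(-2\right) \left(-18\right)\right) = 8 \cdot 36 = 288$)
$B{\left(39 \right)} + m{\left(195,T \right)} = 39 + 288 = 327$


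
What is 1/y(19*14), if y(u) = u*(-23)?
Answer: -1/6118 ≈ -0.00016345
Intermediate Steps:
y(u) = -23*u
1/y(19*14) = 1/(-437*14) = 1/(-23*266) = 1/(-6118) = -1/6118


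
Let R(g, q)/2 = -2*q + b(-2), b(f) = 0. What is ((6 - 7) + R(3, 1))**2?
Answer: 25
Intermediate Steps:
R(g, q) = -4*q (R(g, q) = 2*(-2*q + 0) = 2*(-2*q) = -4*q)
((6 - 7) + R(3, 1))**2 = ((6 - 7) - 4*1)**2 = (-1 - 4)**2 = (-5)**2 = 25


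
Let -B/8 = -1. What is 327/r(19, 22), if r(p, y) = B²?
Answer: 327/64 ≈ 5.1094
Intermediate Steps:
B = 8 (B = -8*(-1) = 8)
r(p, y) = 64 (r(p, y) = 8² = 64)
327/r(19, 22) = 327/64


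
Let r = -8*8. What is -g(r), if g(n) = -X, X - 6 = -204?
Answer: -198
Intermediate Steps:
r = -64
X = -198 (X = 6 - 204 = -198)
g(n) = 198 (g(n) = -1*(-198) = 198)
-g(r) = -1*198 = -198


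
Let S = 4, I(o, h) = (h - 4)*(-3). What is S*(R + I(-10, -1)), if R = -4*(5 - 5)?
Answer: 60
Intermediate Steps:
R = 0 (R = -4*0 = 0)
I(o, h) = 12 - 3*h (I(o, h) = (-4 + h)*(-3) = 12 - 3*h)
S*(R + I(-10, -1)) = 4*(0 + (12 - 3*(-1))) = 4*(0 + (12 + 3)) = 4*(0 + 15) = 4*15 = 60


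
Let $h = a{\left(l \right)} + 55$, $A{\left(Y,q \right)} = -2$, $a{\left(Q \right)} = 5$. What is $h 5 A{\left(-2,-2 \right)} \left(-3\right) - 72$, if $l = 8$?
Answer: $1728$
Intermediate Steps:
$h = 60$ ($h = 5 + 55 = 60$)
$h 5 A{\left(-2,-2 \right)} \left(-3\right) - 72 = 60 \cdot 5 \left(-2\right) \left(-3\right) - 72 = 60 \left(\left(-10\right) \left(-3\right)\right) - 72 = 60 \cdot 30 - 72 = 1800 - 72 = 1728$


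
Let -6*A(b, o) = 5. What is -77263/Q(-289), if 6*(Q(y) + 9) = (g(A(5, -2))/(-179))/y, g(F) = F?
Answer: 143888121108/16760849 ≈ 8584.8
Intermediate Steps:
A(b, o) = -⅚ (A(b, o) = -⅙*5 = -⅚)
Q(y) = -9 + 5/(6444*y) (Q(y) = -9 + ((-⅚/(-179))/y)/6 = -9 + ((-⅚*(-1/179))/y)/6 = -9 + (5/(1074*y))/6 = -9 + 5/(6444*y))
-77263/Q(-289) = -77263/(-9 + (5/6444)/(-289)) = -77263/(-9 + (5/6444)*(-1/289)) = -77263/(-9 - 5/1862316) = -77263/(-16760849/1862316) = -77263*(-1862316/16760849) = 143888121108/16760849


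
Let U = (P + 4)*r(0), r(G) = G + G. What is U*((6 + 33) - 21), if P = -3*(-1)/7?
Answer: 0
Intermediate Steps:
P = 3/7 (P = 3*(1/7) = 3/7 ≈ 0.42857)
r(G) = 2*G
U = 0 (U = (3/7 + 4)*(2*0) = (31/7)*0 = 0)
U*((6 + 33) - 21) = 0*((6 + 33) - 21) = 0*(39 - 21) = 0*18 = 0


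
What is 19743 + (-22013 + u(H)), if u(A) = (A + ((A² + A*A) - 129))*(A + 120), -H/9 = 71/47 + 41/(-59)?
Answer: -116977358225684/21323063917 ≈ -5486.0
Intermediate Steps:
H = -20358/2773 (H = -9*(71/47 + 41/(-59)) = -9*(71*(1/47) + 41*(-1/59)) = -9*(71/47 - 41/59) = -9*2262/2773 = -20358/2773 ≈ -7.3415)
u(A) = (120 + A)*(-129 + A + 2*A²) (u(A) = (A + ((A² + A²) - 129))*(120 + A) = (A + (2*A² - 129))*(120 + A) = (A + (-129 + 2*A²))*(120 + A) = (-129 + A + 2*A²)*(120 + A) = (120 + A)*(-129 + A + 2*A²))
19743 + (-22013 + u(H)) = 19743 + (-22013 + (-15480 - 9*(-20358/2773) + 2*(-20358/2773)³ + 241*(-20358/2773)²)) = 19743 + (-22013 + (-15480 + 183222/2773 + 2*(-8437335722712/21323063917) + 241*(414448164/7689529))) = 19743 + (-22013 + (-15480 + 183222/2773 - 16874671445424/21323063917 + 99882007524/7689529)) = 19743 + (-22013 - 68574003134094/21323063917) = 19743 - 537958609139015/21323063917 = -116977358225684/21323063917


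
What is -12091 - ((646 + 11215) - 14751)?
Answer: -9201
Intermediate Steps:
-12091 - ((646 + 11215) - 14751) = -12091 - (11861 - 14751) = -12091 - 1*(-2890) = -12091 + 2890 = -9201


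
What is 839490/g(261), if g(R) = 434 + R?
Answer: 167898/139 ≈ 1207.9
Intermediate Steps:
839490/g(261) = 839490/(434 + 261) = 839490/695 = 839490*(1/695) = 167898/139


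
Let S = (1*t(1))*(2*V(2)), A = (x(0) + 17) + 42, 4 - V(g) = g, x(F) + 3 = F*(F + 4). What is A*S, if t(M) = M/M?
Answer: 224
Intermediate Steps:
x(F) = -3 + F*(4 + F) (x(F) = -3 + F*(F + 4) = -3 + F*(4 + F))
V(g) = 4 - g
A = 56 (A = ((-3 + 0**2 + 4*0) + 17) + 42 = ((-3 + 0 + 0) + 17) + 42 = (-3 + 17) + 42 = 14 + 42 = 56)
t(M) = 1
S = 4 (S = (1*1)*(2*(4 - 1*2)) = 1*(2*(4 - 2)) = 1*(2*2) = 1*4 = 4)
A*S = 56*4 = 224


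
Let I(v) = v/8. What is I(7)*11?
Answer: 77/8 ≈ 9.6250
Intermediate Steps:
I(v) = v/8 (I(v) = v*(⅛) = v/8)
I(7)*11 = ((⅛)*7)*11 = (7/8)*11 = 77/8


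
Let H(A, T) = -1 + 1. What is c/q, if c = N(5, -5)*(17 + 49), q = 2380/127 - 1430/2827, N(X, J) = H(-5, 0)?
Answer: 0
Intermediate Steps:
H(A, T) = 0
N(X, J) = 0
q = 595150/32639 (q = 2380*(1/127) - 1430*1/2827 = 2380/127 - 130/257 = 595150/32639 ≈ 18.234)
c = 0 (c = 0*(17 + 49) = 0*66 = 0)
c/q = 0/(595150/32639) = 0*(32639/595150) = 0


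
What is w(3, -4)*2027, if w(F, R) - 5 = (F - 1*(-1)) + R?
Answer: 10135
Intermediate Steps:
w(F, R) = 6 + F + R (w(F, R) = 5 + ((F - 1*(-1)) + R) = 5 + ((F + 1) + R) = 5 + ((1 + F) + R) = 5 + (1 + F + R) = 6 + F + R)
w(3, -4)*2027 = (6 + 3 - 4)*2027 = 5*2027 = 10135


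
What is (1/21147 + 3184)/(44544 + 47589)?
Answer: 67332049/1948336551 ≈ 0.034559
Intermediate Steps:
(1/21147 + 3184)/(44544 + 47589) = (1/21147 + 3184)/92133 = (67332049/21147)*(1/92133) = 67332049/1948336551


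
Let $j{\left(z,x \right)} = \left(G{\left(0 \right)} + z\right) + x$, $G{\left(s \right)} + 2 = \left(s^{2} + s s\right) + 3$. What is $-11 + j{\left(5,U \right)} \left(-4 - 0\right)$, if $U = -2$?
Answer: $-27$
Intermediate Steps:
$G{\left(s \right)} = 1 + 2 s^{2}$ ($G{\left(s \right)} = -2 + \left(\left(s^{2} + s s\right) + 3\right) = -2 + \left(\left(s^{2} + s^{2}\right) + 3\right) = -2 + \left(2 s^{2} + 3\right) = -2 + \left(3 + 2 s^{2}\right) = 1 + 2 s^{2}$)
$j{\left(z,x \right)} = 1 + x + z$ ($j{\left(z,x \right)} = \left(\left(1 + 2 \cdot 0^{2}\right) + z\right) + x = \left(\left(1 + 2 \cdot 0\right) + z\right) + x = \left(\left(1 + 0\right) + z\right) + x = \left(1 + z\right) + x = 1 + x + z$)
$-11 + j{\left(5,U \right)} \left(-4 - 0\right) = -11 + \left(1 - 2 + 5\right) \left(-4 - 0\right) = -11 + 4 \left(-4 + 0\right) = -11 + 4 \left(-4\right) = -11 - 16 = -27$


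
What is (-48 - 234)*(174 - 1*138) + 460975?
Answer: 450823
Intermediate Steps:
(-48 - 234)*(174 - 1*138) + 460975 = -282*(174 - 138) + 460975 = -282*36 + 460975 = -10152 + 460975 = 450823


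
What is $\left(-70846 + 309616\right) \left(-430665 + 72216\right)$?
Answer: $-85586867730$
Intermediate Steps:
$\left(-70846 + 309616\right) \left(-430665 + 72216\right) = 238770 \left(-358449\right) = -85586867730$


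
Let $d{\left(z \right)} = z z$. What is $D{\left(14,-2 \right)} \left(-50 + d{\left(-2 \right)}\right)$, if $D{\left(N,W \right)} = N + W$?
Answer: $-552$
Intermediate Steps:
$d{\left(z \right)} = z^{2}$
$D{\left(14,-2 \right)} \left(-50 + d{\left(-2 \right)}\right) = \left(14 - 2\right) \left(-50 + \left(-2\right)^{2}\right) = 12 \left(-50 + 4\right) = 12 \left(-46\right) = -552$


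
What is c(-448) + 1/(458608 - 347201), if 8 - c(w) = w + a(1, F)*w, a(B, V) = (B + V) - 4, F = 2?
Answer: 891257/111407 ≈ 8.0000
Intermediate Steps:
a(B, V) = -4 + B + V
c(w) = 8 (c(w) = 8 - (w + (-4 + 1 + 2)*w) = 8 - (w - w) = 8 - 1*0 = 8 + 0 = 8)
c(-448) + 1/(458608 - 347201) = 8 + 1/(458608 - 347201) = 8 + 1/111407 = 891257/111407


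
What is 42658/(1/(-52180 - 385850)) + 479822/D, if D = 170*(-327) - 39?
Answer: -148493539350326/7947 ≈ -1.8685e+10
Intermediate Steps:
D = -55629 (D = -55590 - 39 = -55629)
42658/(1/(-52180 - 385850)) + 479822/D = 42658/(1/(-52180 - 385850)) + 479822/(-55629) = 42658/(1/(-438030)) + 479822*(-1/55629) = 42658/(-1/438030) - 68546/7947 = 42658*(-438030) - 68546/7947 = -18685483740 - 68546/7947 = -148493539350326/7947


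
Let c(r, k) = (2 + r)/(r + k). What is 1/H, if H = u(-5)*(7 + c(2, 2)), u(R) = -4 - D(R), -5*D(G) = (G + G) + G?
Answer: -1/56 ≈ -0.017857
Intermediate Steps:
D(G) = -3*G/5 (D(G) = -((G + G) + G)/5 = -(2*G + G)/5 = -3*G/5)
c(r, k) = (2 + r)/(k + r)
u(R) = -4 + 3*R/5 (u(R) = -4 - (-3)*R/5 = -4 + 3*R/5)
H = -56 (H = (-4 + (⅗)*(-5))*(7 + (2 + 2)/(2 + 2)) = (-4 - 3)*(7 + 4/4) = -7*(7 + (¼)*4) = -7*(7 + 1) = -7*8 = -56)
1/H = 1/(-56) = -1/56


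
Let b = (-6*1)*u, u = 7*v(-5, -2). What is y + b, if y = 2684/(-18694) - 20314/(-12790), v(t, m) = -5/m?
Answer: -6189921436/59774065 ≈ -103.56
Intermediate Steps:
u = 35/2 (u = 7*(-5/(-2)) = 7*(-5*(-½)) = 7*(5/2) = 35/2 ≈ 17.500)
y = 86355389/59774065 (y = 2684*(-1/18694) - 20314*(-1/12790) = -1342/9347 + 10157/6395 = 86355389/59774065 ≈ 1.4447)
b = -105 (b = -6*1*(35/2) = -6*35/2 = -105)
y + b = 86355389/59774065 - 105 = -6189921436/59774065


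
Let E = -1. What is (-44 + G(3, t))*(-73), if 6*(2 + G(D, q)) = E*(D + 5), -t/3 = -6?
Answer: 10366/3 ≈ 3455.3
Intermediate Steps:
t = 18 (t = -3*(-6) = 18)
G(D, q) = -17/6 - D/6 (G(D, q) = -2 + (-(D + 5))/6 = -2 + (-(5 + D))/6 = -2 + (-5 - D)/6 = -2 + (-⅚ - D/6) = -17/6 - D/6)
(-44 + G(3, t))*(-73) = (-44 + (-17/6 - ⅙*3))*(-73) = (-44 + (-17/6 - ½))*(-73) = (-44 - 10/3)*(-73) = -142/3*(-73) = 10366/3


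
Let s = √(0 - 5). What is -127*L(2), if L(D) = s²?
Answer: 635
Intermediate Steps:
s = I*√5 (s = √(-5) = I*√5 ≈ 2.2361*I)
L(D) = -5 (L(D) = (I*√5)² = -5)
-127*L(2) = -127*(-5) = 635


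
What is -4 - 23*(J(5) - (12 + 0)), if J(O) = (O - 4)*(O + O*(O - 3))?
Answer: -73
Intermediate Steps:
J(O) = (-4 + O)*(O + O*(-3 + O))
-4 - 23*(J(5) - (12 + 0)) = -4 - 23*(5*(8 + 5² - 6*5) - (12 + 0)) = -4 - 23*(5*(8 + 25 - 30) - 1*12) = -4 - 23*(5*3 - 12) = -4 - 23*(15 - 12) = -4 - 23*3 = -4 - 69 = -73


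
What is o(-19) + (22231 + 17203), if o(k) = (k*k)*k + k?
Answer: 32556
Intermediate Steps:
o(k) = k + k³ (o(k) = k²*k + k = k³ + k = k + k³)
o(-19) + (22231 + 17203) = (-19 + (-19)³) + (22231 + 17203) = (-19 - 6859) + 39434 = -6878 + 39434 = 32556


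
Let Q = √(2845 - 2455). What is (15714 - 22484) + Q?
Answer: -6770 + √390 ≈ -6750.3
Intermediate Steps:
Q = √390 ≈ 19.748
(15714 - 22484) + Q = (15714 - 22484) + √390 = -6770 + √390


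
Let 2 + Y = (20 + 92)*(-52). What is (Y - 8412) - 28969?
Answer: -43207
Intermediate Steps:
Y = -5826 (Y = -2 + (20 + 92)*(-52) = -2 + 112*(-52) = -2 - 5824 = -5826)
(Y - 8412) - 28969 = (-5826 - 8412) - 28969 = -14238 - 28969 = -43207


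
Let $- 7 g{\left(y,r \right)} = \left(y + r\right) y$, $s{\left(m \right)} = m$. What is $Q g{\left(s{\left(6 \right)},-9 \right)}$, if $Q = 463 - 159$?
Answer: $\frac{5472}{7} \approx 781.71$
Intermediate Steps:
$Q = 304$
$g{\left(y,r \right)} = - \frac{y \left(r + y\right)}{7}$ ($g{\left(y,r \right)} = - \frac{\left(y + r\right) y}{7} = - \frac{\left(r + y\right) y}{7} = - \frac{y \left(r + y\right)}{7}$)
$Q g{\left(s{\left(6 \right)},-9 \right)} = 304 \left(\left(- \frac{1}{7}\right) 6 \left(-9 + 6\right)\right) = 304 \left(\left(- \frac{1}{7}\right) 6 \left(-3\right)\right) = 304 \cdot \frac{18}{7} = \frac{5472}{7}$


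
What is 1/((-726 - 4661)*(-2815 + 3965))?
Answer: -1/6195050 ≈ -1.6142e-7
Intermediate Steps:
1/((-726 - 4661)*(-2815 + 3965)) = 1/(-5387*1150) = 1/(-6195050) = -1/6195050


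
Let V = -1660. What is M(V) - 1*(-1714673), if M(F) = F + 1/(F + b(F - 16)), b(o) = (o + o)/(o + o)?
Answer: 2841888566/1659 ≈ 1.7130e+6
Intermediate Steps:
b(o) = 1 (b(o) = (2*o)/((2*o)) = (2*o)*(1/(2*o)) = 1)
M(F) = F + 1/(1 + F) (M(F) = F + 1/(F + 1) = F + 1/(1 + F))
M(V) - 1*(-1714673) = (1 - 1660 + (-1660)²)/(1 - 1660) - 1*(-1714673) = (1 - 1660 + 2755600)/(-1659) + 1714673 = -1/1659*2753941 + 1714673 = -2753941/1659 + 1714673 = 2841888566/1659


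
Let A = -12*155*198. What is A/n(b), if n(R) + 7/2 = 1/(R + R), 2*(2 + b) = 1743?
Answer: 426959280/4057 ≈ 1.0524e+5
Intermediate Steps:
b = 1739/2 (b = -2 + (½)*1743 = -2 + 1743/2 = 1739/2 ≈ 869.50)
n(R) = -7/2 + 1/(2*R) (n(R) = -7/2 + 1/(R + R) = -7/2 + 1/(2*R))
A = -368280 (A = -1860*198 = -368280)
A/n(b) = -368280*1739/(1 - 7*1739/2) = -368280*1739/(1 - 12173/2) = -368280/((½)*(2/1739)*(-12171/2)) = -368280/(-12171/3478) = -368280*(-3478/12171) = 426959280/4057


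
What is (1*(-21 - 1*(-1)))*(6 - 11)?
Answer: 100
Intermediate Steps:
(1*(-21 - 1*(-1)))*(6 - 11) = (1*(-21 + 1))*(-5) = (1*(-20))*(-5) = -20*(-5) = 100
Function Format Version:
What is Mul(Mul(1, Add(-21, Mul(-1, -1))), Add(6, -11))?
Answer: 100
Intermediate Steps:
Mul(Mul(1, Add(-21, Mul(-1, -1))), Add(6, -11)) = Mul(Mul(1, Add(-21, 1)), -5) = Mul(Mul(1, -20), -5) = Mul(-20, -5) = 100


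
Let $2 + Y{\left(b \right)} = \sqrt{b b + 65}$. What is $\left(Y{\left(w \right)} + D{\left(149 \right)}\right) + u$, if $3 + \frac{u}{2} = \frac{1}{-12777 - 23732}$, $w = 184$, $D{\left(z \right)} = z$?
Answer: $\frac{5147767}{36509} + 3 \sqrt{3769} \approx 325.18$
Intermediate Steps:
$u = - \frac{219056}{36509}$ ($u = -6 + \frac{2}{-12777 - 23732} = -6 + \frac{2}{-36509} = -6 + 2 \left(- \frac{1}{36509}\right) = -6 - \frac{2}{36509} = - \frac{219056}{36509} \approx -6.0001$)
$Y{\left(b \right)} = -2 + \sqrt{65 + b^{2}}$ ($Y{\left(b \right)} = -2 + \sqrt{b b + 65} = -2 + \sqrt{b^{2} + 65} = -2 + \sqrt{65 + b^{2}}$)
$\left(Y{\left(w \right)} + D{\left(149 \right)}\right) + u = \left(\left(-2 + \sqrt{65 + 184^{2}}\right) + 149\right) - \frac{219056}{36509} = \left(\left(-2 + \sqrt{65 + 33856}\right) + 149\right) - \frac{219056}{36509} = \left(\left(-2 + \sqrt{33921}\right) + 149\right) - \frac{219056}{36509} = \left(\left(-2 + 3 \sqrt{3769}\right) + 149\right) - \frac{219056}{36509} = \left(147 + 3 \sqrt{3769}\right) - \frac{219056}{36509} = \frac{5147767}{36509} + 3 \sqrt{3769}$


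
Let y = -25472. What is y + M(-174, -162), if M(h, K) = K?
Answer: -25634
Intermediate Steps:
y + M(-174, -162) = -25472 - 162 = -25634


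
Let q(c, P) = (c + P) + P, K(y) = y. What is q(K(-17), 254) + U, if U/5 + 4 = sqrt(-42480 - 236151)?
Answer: 471 + 15*I*sqrt(30959) ≈ 471.0 + 2639.3*I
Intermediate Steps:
U = -20 + 15*I*sqrt(30959) (U = -20 + 5*sqrt(-42480 - 236151) = -20 + 5*sqrt(-278631) = -20 + 5*(3*I*sqrt(30959)) = -20 + 15*I*sqrt(30959) ≈ -20.0 + 2639.3*I)
q(c, P) = c + 2*P (q(c, P) = (P + c) + P = c + 2*P)
q(K(-17), 254) + U = (-17 + 2*254) + (-20 + 15*I*sqrt(30959)) = (-17 + 508) + (-20 + 15*I*sqrt(30959)) = 491 + (-20 + 15*I*sqrt(30959)) = 471 + 15*I*sqrt(30959)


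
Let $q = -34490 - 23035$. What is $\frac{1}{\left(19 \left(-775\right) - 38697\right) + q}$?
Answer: $- \frac{1}{110947} \approx -9.0133 \cdot 10^{-6}$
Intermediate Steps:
$q = -57525$ ($q = -34490 - 23035 = -57525$)
$\frac{1}{\left(19 \left(-775\right) - 38697\right) + q} = \frac{1}{\left(19 \left(-775\right) - 38697\right) - 57525} = \frac{1}{\left(-14725 - 38697\right) - 57525} = \frac{1}{-53422 - 57525} = \frac{1}{-110947} = - \frac{1}{110947}$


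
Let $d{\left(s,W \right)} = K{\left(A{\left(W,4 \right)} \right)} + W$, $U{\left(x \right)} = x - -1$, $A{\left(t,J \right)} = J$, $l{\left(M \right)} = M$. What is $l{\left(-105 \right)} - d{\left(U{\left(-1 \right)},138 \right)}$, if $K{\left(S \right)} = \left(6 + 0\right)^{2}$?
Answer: $-279$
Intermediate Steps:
$K{\left(S \right)} = 36$ ($K{\left(S \right)} = 6^{2} = 36$)
$U{\left(x \right)} = 1 + x$ ($U{\left(x \right)} = x + 1 = 1 + x$)
$d{\left(s,W \right)} = 36 + W$
$l{\left(-105 \right)} - d{\left(U{\left(-1 \right)},138 \right)} = -105 - \left(36 + 138\right) = -105 - 174 = -279$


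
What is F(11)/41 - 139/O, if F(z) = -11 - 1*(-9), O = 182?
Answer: -6063/7462 ≈ -0.81252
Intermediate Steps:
F(z) = -2 (F(z) = -11 + 9 = -2)
F(11)/41 - 139/O = -2/41 - 139/182 = -6063/7462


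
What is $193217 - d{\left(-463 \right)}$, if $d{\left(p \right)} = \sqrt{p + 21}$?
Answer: $193217 - i \sqrt{442} \approx 1.9322 \cdot 10^{5} - 21.024 i$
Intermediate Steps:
$d{\left(p \right)} = \sqrt{21 + p}$
$193217 - d{\left(-463 \right)} = 193217 - \sqrt{21 - 463} = 193217 - \sqrt{-442} = 193217 - i \sqrt{442}$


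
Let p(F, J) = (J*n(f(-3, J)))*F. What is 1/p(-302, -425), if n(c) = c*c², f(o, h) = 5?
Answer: 1/16043750 ≈ 6.2330e-8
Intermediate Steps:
n(c) = c³
p(F, J) = 125*F*J (p(F, J) = (J*5³)*F = (J*125)*F = (125*J)*F = 125*F*J)
1/p(-302, -425) = 1/(125*(-302)*(-425)) = 1/16043750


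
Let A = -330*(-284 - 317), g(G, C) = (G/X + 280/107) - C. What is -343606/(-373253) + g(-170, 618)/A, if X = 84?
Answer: 305218678790489/332678540100060 ≈ 0.91746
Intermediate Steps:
g(G, C) = 280/107 - C + G/84 (g(G, C) = (G/84 + 280/107) - C = (280/107 + G/84) - C = 280/107 - C + G/84)
A = 198330 (A = -330*(-601) = 198330)
-343606/(-373253) + g(-170, 618)/A = -343606/(-373253) + (280/107 - 1*618 + (1/84)*(-170))/198330 = -343606*(-1/373253) + (280/107 - 618 - 85/42)*(1/198330) = 343606/373253 - 2774627/4494*1/198330 = 343606/373253 - 2774627/891295020 = 305218678790489/332678540100060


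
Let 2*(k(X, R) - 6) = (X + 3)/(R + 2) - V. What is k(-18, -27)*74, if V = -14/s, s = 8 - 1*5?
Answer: 9583/15 ≈ 638.87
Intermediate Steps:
s = 3 (s = 8 - 5 = 3)
V = -14/3 ≈ -4.6667
k(X, R) = 25/3 + (3 + X)/(2*(2 + R)) (k(X, R) = 6 + ((X + 3)/(R + 2) - 1*(-14/3))/2 = 6 + ((3 + X)/(2 + R) + 14/3)/2 = 6 + (14/3 + (3 + X)/(2 + R))/2 = 6 + (7/3 + (3 + X)/(2*(2 + R))) = 25/3 + (3 + X)/(2*(2 + R)))
k(-18, -27)*74 = ((109 + 3*(-18) + 50*(-27))/(6*(2 - 27)))*74 = ((1/6)*(109 - 54 - 1350)/(-25))*74 = ((1/6)*(-1/25)*(-1295))*74 = (259/30)*74 = 9583/15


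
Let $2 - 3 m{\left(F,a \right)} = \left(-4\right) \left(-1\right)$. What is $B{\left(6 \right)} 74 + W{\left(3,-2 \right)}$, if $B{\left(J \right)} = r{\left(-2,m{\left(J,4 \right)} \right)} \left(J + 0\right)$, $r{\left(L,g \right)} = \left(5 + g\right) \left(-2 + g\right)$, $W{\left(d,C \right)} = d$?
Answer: $- \frac{15383}{3} \approx -5127.7$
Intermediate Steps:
$m{\left(F,a \right)} = - \frac{2}{3}$ ($m{\left(F,a \right)} = \frac{2}{3} - \frac{\left(-4\right) \left(-1\right)}{3} = \frac{2}{3} - \frac{4}{3} = - \frac{2}{3}$)
$r{\left(L,g \right)} = \left(-2 + g\right) \left(5 + g\right)$
$B{\left(J \right)} = - \frac{104 J}{9}$ ($B{\left(J \right)} = \left(-10 + \left(- \frac{2}{3}\right)^{2} + 3 \left(- \frac{2}{3}\right)\right) \left(J + 0\right) = \left(-10 + \frac{4}{9} - 2\right) J = - \frac{104 J}{9}$)
$B{\left(6 \right)} 74 + W{\left(3,-2 \right)} = \left(- \frac{104}{9}\right) 6 \cdot 74 + 3 = \left(- \frac{208}{3}\right) 74 + 3 = - \frac{15392}{3} + 3 = - \frac{15383}{3}$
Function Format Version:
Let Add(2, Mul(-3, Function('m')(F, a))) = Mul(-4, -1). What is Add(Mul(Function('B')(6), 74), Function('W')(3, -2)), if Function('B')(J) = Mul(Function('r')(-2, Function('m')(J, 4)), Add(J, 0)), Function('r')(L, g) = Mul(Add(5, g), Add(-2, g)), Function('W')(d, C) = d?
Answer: Rational(-15383, 3) ≈ -5127.7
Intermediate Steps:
Function('m')(F, a) = Rational(-2, 3) (Function('m')(F, a) = Add(Rational(2, 3), Mul(Rational(-1, 3), Mul(-4, -1))) = Add(Rational(2, 3), Mul(Rational(-1, 3), 4)) = Add(Rational(2, 3), Rational(-4, 3)) = Rational(-2, 3))
Function('r')(L, g) = Mul(Add(-2, g), Add(5, g))
Function('B')(J) = Mul(Rational(-104, 9), J) (Function('B')(J) = Mul(Add(-10, Pow(Rational(-2, 3), 2), Mul(3, Rational(-2, 3))), Add(J, 0)) = Mul(Add(-10, Rational(4, 9), -2), J) = Mul(Rational(-104, 9), J))
Add(Mul(Function('B')(6), 74), Function('W')(3, -2)) = Add(Mul(Mul(Rational(-104, 9), 6), 74), 3) = Add(Mul(Rational(-208, 3), 74), 3) = Add(Rational(-15392, 3), 3) = Rational(-15383, 3)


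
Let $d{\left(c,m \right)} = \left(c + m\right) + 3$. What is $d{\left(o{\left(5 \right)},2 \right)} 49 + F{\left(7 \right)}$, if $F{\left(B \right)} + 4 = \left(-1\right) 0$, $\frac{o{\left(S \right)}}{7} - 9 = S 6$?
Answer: $13618$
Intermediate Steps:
$o{\left(S \right)} = 63 + 42 S$ ($o{\left(S \right)} = 63 + 7 S 6 = 63 + 7 \cdot 6 S = 63 + 42 S$)
$F{\left(B \right)} = -4$ ($F{\left(B \right)} = -4 - 0 = -4 + 0 = -4$)
$d{\left(c,m \right)} = 3 + c + m$
$d{\left(o{\left(5 \right)},2 \right)} 49 + F{\left(7 \right)} = \left(3 + \left(63 + 42 \cdot 5\right) + 2\right) 49 - 4 = \left(3 + \left(63 + 210\right) + 2\right) 49 - 4 = \left(3 + 273 + 2\right) 49 - 4 = 278 \cdot 49 - 4 = 13622 - 4 = 13618$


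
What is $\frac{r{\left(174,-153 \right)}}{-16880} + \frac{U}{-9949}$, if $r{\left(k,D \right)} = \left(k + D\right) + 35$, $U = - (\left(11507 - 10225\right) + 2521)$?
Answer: $\frac{7954687}{20992390} \approx 0.37893$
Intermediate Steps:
$U = -3803$ ($U = - (\left(11507 - 10225\right) + 2521) = - (1282 + 2521) = \left(-1\right) 3803 = -3803$)
$r{\left(k,D \right)} = 35 + D + k$ ($r{\left(k,D \right)} = \left(D + k\right) + 35 = 35 + D + k$)
$\frac{r{\left(174,-153 \right)}}{-16880} + \frac{U}{-9949} = \frac{35 - 153 + 174}{-16880} - \frac{3803}{-9949} = 56 \left(- \frac{1}{16880}\right) - - \frac{3803}{9949} = - \frac{7}{2110} + \frac{3803}{9949} = \frac{7954687}{20992390}$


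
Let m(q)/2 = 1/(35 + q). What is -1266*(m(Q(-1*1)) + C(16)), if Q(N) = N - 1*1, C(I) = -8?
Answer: 110564/11 ≈ 10051.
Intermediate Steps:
Q(N) = -1 + N (Q(N) = N - 1 = -1 + N)
m(q) = 2/(35 + q)
-1266*(m(Q(-1*1)) + C(16)) = -1266*(2/(35 + (-1 - 1*1)) - 8) = -1266*(2/(35 + (-1 - 1)) - 8) = -1266*(2/(35 - 2) - 8) = -1266*(2/33 - 8) = -1266*(-262/33) = 110564/11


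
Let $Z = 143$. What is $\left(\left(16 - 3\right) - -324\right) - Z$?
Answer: $194$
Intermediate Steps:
$\left(\left(16 - 3\right) - -324\right) - Z = \left(\left(16 - 3\right) - -324\right) - 143 = \left(\left(16 - 3\right) + 324\right) - 143 = \left(13 + 324\right) - 143 = 337 - 143 = 194$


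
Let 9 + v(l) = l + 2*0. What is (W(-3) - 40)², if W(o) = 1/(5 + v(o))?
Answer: 78961/49 ≈ 1611.4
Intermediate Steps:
v(l) = -9 + l (v(l) = -9 + (l + 2*0) = -9 + (l + 0) = -9 + l)
W(o) = 1/(-4 + o) (W(o) = 1/(5 + (-9 + o)) = 1/(-4 + o))
(W(-3) - 40)² = (1/(-4 - 3) - 40)² = (1/(-7) - 40)² = (-⅐ - 40)² = (-281/7)² = 78961/49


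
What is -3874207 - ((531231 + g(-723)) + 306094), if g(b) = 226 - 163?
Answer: -4711595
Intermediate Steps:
g(b) = 63
-3874207 - ((531231 + g(-723)) + 306094) = -3874207 - ((531231 + 63) + 306094) = -3874207 - (531294 + 306094) = -3874207 - 1*837388 = -3874207 - 837388 = -4711595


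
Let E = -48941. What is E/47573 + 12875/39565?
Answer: -264769658/376445149 ≈ -0.70334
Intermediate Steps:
E/47573 + 12875/39565 = -48941/47573 + 12875/39565 = -48941*1/47573 + 12875*(1/39565) = -48941/47573 + 2575/7913 = -264769658/376445149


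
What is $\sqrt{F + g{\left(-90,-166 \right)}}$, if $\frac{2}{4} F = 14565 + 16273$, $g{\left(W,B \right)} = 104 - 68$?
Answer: $4 \sqrt{3857} \approx 248.42$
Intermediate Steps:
$g{\left(W,B \right)} = 36$
$F = 61676$ ($F = 2 \left(14565 + 16273\right) = 2 \cdot 30838 = 61676$)
$\sqrt{F + g{\left(-90,-166 \right)}} = \sqrt{61676 + 36} = \sqrt{61712} = 4 \sqrt{3857}$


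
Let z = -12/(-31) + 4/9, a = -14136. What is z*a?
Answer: -35264/3 ≈ -11755.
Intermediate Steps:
z = 232/279 (z = -12*(-1/31) + 4*(1/9) = 12/31 + 4/9 = 232/279 ≈ 0.83154)
z*a = (232/279)*(-14136) = -35264/3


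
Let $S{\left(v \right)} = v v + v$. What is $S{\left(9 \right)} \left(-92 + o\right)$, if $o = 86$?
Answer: $-540$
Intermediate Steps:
$S{\left(v \right)} = v + v^{2}$ ($S{\left(v \right)} = v^{2} + v = v + v^{2}$)
$S{\left(9 \right)} \left(-92 + o\right) = 9 \left(1 + 9\right) \left(-92 + 86\right) = 9 \cdot 10 \left(-6\right) = 90 \left(-6\right) = -540$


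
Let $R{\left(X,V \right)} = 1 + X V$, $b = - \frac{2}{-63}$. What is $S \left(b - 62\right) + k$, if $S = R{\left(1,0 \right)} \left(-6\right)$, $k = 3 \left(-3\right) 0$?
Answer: $\frac{7808}{21} \approx 371.81$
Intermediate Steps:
$b = \frac{2}{63}$ ($b = \left(-2\right) \left(- \frac{1}{63}\right) = \frac{2}{63} \approx 0.031746$)
$k = 0$ ($k = \left(-9\right) 0 = 0$)
$R{\left(X,V \right)} = 1 + V X$
$S = -6$ ($S = \left(1 + 0 \cdot 1\right) \left(-6\right) = \left(1 + 0\right) \left(-6\right) = 1 \left(-6\right) = -6$)
$S \left(b - 62\right) + k = - 6 \left(\frac{2}{63} - 62\right) + 0 = \left(-6\right) \left(- \frac{3904}{63}\right) + 0 = \frac{7808}{21} + 0 = \frac{7808}{21}$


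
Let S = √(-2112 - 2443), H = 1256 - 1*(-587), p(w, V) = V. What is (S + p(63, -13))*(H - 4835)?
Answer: 38896 - 2992*I*√4555 ≈ 38896.0 - 2.0193e+5*I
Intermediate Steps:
H = 1843 (H = 1256 + 587 = 1843)
S = I*√4555 (S = √(-4555) = I*√4555 ≈ 67.491*I)
(S + p(63, -13))*(H - 4835) = (I*√4555 - 13)*(1843 - 4835) = (-13 + I*√4555)*(-2992) = 38896 - 2992*I*√4555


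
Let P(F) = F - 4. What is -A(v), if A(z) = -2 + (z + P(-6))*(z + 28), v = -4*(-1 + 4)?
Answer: 354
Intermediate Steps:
P(F) = -4 + F
v = -12 (v = -4*3 = -12)
A(z) = -2 + (-10 + z)*(28 + z) (A(z) = -2 + (z + (-4 - 6))*(z + 28) = -2 + (z - 10)*(28 + z) = -2 + (-10 + z)*(28 + z))
-A(v) = -(-282 + (-12)² + 18*(-12)) = -(-282 + 144 - 216) = -1*(-354) = 354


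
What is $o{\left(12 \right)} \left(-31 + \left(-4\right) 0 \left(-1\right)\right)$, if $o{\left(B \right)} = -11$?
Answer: $341$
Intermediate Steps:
$o{\left(12 \right)} \left(-31 + \left(-4\right) 0 \left(-1\right)\right) = - 11 \left(-31 + \left(-4\right) 0 \left(-1\right)\right) = - 11 \left(-31 + 0 \left(-1\right)\right) = - 11 \left(-31 + 0\right) = \left(-11\right) \left(-31\right) = 341$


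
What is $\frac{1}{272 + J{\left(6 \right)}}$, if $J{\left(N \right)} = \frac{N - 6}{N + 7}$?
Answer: $\frac{1}{272} \approx 0.0036765$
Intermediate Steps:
$J{\left(N \right)} = \frac{-6 + N}{7 + N}$
$\frac{1}{272 + J{\left(6 \right)}} = \frac{1}{272 + \frac{-6 + 6}{7 + 6}} = \frac{1}{272 + \frac{1}{13} \cdot 0} = \frac{1}{272 + 0} = \frac{1}{272}$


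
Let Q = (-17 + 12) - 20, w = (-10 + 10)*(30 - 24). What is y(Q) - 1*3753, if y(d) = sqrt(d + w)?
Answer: -3753 + 5*I ≈ -3753.0 + 5.0*I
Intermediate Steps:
w = 0 (w = 0*6 = 0)
Q = -25 (Q = -5 - 20 = -25)
y(d) = sqrt(d) (y(d) = sqrt(d + 0) = sqrt(d))
y(Q) - 1*3753 = sqrt(-25) - 1*3753 = 5*I - 3753 = -3753 + 5*I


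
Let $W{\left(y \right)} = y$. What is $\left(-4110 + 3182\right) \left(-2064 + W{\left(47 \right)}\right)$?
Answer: $1871776$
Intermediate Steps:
$\left(-4110 + 3182\right) \left(-2064 + W{\left(47 \right)}\right) = \left(-4110 + 3182\right) \left(-2064 + 47\right) = \left(-928\right) \left(-2017\right) = 1871776$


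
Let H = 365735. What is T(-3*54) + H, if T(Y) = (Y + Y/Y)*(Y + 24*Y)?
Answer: 1017785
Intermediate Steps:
T(Y) = 25*Y*(1 + Y) (T(Y) = (Y + 1)*(25*Y) = (1 + Y)*(25*Y) = 25*Y*(1 + Y))
T(-3*54) + H = 25*(-3*54)*(1 - 3*54) + 365735 = 25*(-162)*(1 - 162) + 365735 = 25*(-162)*(-161) + 365735 = 652050 + 365735 = 1017785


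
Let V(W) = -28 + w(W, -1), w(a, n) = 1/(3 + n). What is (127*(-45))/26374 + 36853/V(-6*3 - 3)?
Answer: -1944236369/1450570 ≈ -1340.3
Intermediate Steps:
V(W) = -55/2 (V(W) = -28 + 1/(3 - 1) = -28 + 1/2 = -28 + ½ = -55/2)
(127*(-45))/26374 + 36853/V(-6*3 - 3) = (127*(-45))/26374 + 36853/(-55/2) = -5715*1/26374 + 36853*(-2/55) = -5715/26374 - 73706/55 = -1944236369/1450570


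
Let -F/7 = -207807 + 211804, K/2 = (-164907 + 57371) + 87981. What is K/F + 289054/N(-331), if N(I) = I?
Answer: -8074496456/9261049 ≈ -871.88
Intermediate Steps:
K = -39110 (K = 2*((-164907 + 57371) + 87981) = 2*(-107536 + 87981) = 2*(-19555) = -39110)
F = -27979 (F = -7*(-207807 + 211804) = -7*3997 = -27979)
K/F + 289054/N(-331) = -39110/(-27979) + 289054/(-331) = -39110*(-1/27979) + 289054*(-1/331) = 39110/27979 - 289054/331 = -8074496456/9261049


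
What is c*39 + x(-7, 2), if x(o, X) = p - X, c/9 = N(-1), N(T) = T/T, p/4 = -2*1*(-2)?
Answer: 365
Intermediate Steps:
p = 16 (p = 4*(-2*1*(-2)) = 4*(-2*(-2)) = 4*4 = 16)
N(T) = 1
c = 9 (c = 9*1 = 9)
x(o, X) = 16 - X
c*39 + x(-7, 2) = 9*39 + (16 - 1*2) = 351 + (16 - 2) = 351 + 14 = 365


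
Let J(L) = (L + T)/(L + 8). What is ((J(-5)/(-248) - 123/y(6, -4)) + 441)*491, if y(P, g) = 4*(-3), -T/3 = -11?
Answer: 82414841/372 ≈ 2.2155e+5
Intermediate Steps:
T = 33 (T = -3*(-11) = 33)
y(P, g) = -12
J(L) = (33 + L)/(8 + L) (J(L) = (L + 33)/(L + 8) = (33 + L)/(8 + L))
((J(-5)/(-248) - 123/y(6, -4)) + 441)*491 = ((((33 - 5)/(8 - 5))/(-248) - 123/(-12)) + 441)*491 = (((28/3)*(-1/248) - 123*(-1/12)) + 441)*491 = ((((⅓)*28)*(-1/248) + 41/4) + 441)*491 = (((28/3)*(-1/248) + 41/4) + 441)*491 = ((-7/186 + 41/4) + 441)*491 = (3799/372 + 441)*491 = (167851/372)*491 = 82414841/372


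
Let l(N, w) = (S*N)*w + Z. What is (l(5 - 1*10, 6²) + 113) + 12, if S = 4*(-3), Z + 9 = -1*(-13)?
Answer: 2289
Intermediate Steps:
Z = 4 (Z = -9 - 1*(-13) = -9 + 13 = 4)
S = -12
l(N, w) = 4 - 12*N*w (l(N, w) = (-12*N)*w + 4 = -12*N*w + 4 = 4 - 12*N*w)
(l(5 - 1*10, 6²) + 113) + 12 = ((4 - 12*(5 - 1*10)*6²) + 113) + 12 = ((4 - 12*(5 - 10)*36) + 113) + 12 = ((4 - 12*(-5)*36) + 113) + 12 = ((4 + 2160) + 113) + 12 = (2164 + 113) + 12 = 2277 + 12 = 2289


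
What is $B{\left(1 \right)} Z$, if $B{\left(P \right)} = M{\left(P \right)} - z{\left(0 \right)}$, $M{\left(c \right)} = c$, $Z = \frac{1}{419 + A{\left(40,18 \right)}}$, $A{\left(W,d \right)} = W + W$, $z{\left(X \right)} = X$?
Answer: $\frac{1}{499} \approx 0.002004$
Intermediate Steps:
$A{\left(W,d \right)} = 2 W$
$Z = \frac{1}{499}$ ($Z = \frac{1}{419 + 2 \cdot 40} = \frac{1}{419 + 80} = \frac{1}{499} \approx 0.002004$)
$B{\left(P \right)} = P$ ($B{\left(P \right)} = P - 0 = P + 0 = P$)
$B{\left(1 \right)} Z = 1 \cdot \frac{1}{499} = \frac{1}{499}$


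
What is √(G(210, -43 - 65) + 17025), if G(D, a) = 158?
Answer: √17183 ≈ 131.08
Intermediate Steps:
√(G(210, -43 - 65) + 17025) = √(158 + 17025) = √17183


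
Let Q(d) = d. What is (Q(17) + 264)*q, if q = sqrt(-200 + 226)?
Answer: 281*sqrt(26) ≈ 1432.8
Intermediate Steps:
q = sqrt(26) ≈ 5.0990
(Q(17) + 264)*q = (17 + 264)*sqrt(26) = 281*sqrt(26)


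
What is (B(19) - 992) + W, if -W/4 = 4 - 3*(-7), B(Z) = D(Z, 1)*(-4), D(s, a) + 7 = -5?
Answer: -1044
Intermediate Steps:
D(s, a) = -12 (D(s, a) = -7 - 5 = -12)
B(Z) = 48 (B(Z) = -12*(-4) = 48)
W = -100 (W = -4*(4 - 3*(-7)) = -4*(4 + 21) = -4*25 = -100)
(B(19) - 992) + W = (48 - 992) - 100 = -944 - 100 = -1044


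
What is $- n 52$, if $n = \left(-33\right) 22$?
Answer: $37752$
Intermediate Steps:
$n = -726$
$- n 52 = - \left(-726\right) 52 = \left(-1\right) \left(-37752\right) = 37752$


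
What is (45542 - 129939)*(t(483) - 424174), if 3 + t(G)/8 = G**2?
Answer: -121710095258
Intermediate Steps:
t(G) = -24 + 8*G**2
(45542 - 129939)*(t(483) - 424174) = (45542 - 129939)*((-24 + 8*483**2) - 424174) = -84397*((-24 + 8*233289) - 424174) = -84397*((-24 + 1866312) - 424174) = -84397*(1866288 - 424174) = -84397*1442114 = -121710095258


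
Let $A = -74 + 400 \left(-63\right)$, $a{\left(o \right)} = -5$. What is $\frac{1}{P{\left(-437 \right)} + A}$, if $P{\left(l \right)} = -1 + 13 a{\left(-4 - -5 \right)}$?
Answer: $- \frac{1}{25340} \approx -3.9463 \cdot 10^{-5}$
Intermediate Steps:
$P{\left(l \right)} = -66$ ($P{\left(l \right)} = -1 + 13 \left(-5\right) = -1 - 65 = -66$)
$A = -25274$ ($A = -74 - 25200 = -25274$)
$\frac{1}{P{\left(-437 \right)} + A} = \frac{1}{-66 - 25274} = \frac{1}{-25340} = - \frac{1}{25340}$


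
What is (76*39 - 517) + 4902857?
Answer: 4905304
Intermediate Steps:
(76*39 - 517) + 4902857 = (2964 - 517) + 4902857 = 2447 + 4902857 = 4905304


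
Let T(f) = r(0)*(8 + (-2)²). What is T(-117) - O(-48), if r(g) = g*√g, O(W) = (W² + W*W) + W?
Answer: -4560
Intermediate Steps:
O(W) = W + 2*W² (O(W) = (W² + W²) + W = 2*W² + W = W + 2*W²)
r(g) = g^(3/2)
T(f) = 0 (T(f) = 0^(3/2)*(8 + (-2)²) = 0*(8 + 4) = 0*12 = 0)
T(-117) - O(-48) = 0 - (-48)*(1 + 2*(-48)) = 0 - (-48)*(1 - 96) = 0 - (-48)*(-95) = 0 - 1*4560 = 0 - 4560 = -4560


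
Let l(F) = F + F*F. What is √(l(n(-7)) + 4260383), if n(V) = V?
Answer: 5*√170417 ≈ 2064.1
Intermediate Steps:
l(F) = F + F²
√(l(n(-7)) + 4260383) = √(-7*(1 - 7) + 4260383) = √(-7*(-6) + 4260383) = √(42 + 4260383) = √4260425 = 5*√170417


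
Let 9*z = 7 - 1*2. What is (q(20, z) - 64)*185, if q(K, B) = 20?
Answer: -8140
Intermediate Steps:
z = 5/9 (z = (7 - 1*2)/9 = (7 - 2)/9 = (1/9)*5 = 5/9 ≈ 0.55556)
(q(20, z) - 64)*185 = (20 - 64)*185 = -44*185 = -8140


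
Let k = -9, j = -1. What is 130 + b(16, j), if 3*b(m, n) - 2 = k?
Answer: 383/3 ≈ 127.67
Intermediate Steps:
b(m, n) = -7/3 (b(m, n) = ⅔ + (⅓)*(-9) = ⅔ - 3 = -7/3)
130 + b(16, j) = 130 - 7/3 = 383/3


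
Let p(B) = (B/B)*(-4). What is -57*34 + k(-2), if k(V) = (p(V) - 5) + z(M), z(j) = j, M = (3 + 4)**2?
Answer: -1898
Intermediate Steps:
p(B) = -4 (p(B) = 1*(-4) = -4)
M = 49 (M = 7**2 = 49)
k(V) = 40 (k(V) = (-4 - 5) + 49 = -9 + 49 = 40)
-57*34 + k(-2) = -57*34 + 40 = -1938 + 40 = -1898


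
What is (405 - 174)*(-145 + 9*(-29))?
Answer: -93786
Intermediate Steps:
(405 - 174)*(-145 + 9*(-29)) = 231*(-145 - 261) = 231*(-406) = -93786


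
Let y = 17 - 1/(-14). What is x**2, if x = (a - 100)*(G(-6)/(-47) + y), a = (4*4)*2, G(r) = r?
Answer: 148054109284/108241 ≈ 1.3678e+6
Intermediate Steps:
a = 32 (a = 16*2 = 32)
y = 239/14 (y = 17 - 1*(-1/14) = 17 + 1/14 = 239/14 ≈ 17.071)
x = -384778/329 (x = (32 - 100)*(-6/(-47) + 239/14) = -68*(-6*(-1/47) + 239/14) = -68*(6/47 + 239/14) = -68*11317/658 = -384778/329 ≈ -1169.5)
x**2 = (-384778/329)**2 = 148054109284/108241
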